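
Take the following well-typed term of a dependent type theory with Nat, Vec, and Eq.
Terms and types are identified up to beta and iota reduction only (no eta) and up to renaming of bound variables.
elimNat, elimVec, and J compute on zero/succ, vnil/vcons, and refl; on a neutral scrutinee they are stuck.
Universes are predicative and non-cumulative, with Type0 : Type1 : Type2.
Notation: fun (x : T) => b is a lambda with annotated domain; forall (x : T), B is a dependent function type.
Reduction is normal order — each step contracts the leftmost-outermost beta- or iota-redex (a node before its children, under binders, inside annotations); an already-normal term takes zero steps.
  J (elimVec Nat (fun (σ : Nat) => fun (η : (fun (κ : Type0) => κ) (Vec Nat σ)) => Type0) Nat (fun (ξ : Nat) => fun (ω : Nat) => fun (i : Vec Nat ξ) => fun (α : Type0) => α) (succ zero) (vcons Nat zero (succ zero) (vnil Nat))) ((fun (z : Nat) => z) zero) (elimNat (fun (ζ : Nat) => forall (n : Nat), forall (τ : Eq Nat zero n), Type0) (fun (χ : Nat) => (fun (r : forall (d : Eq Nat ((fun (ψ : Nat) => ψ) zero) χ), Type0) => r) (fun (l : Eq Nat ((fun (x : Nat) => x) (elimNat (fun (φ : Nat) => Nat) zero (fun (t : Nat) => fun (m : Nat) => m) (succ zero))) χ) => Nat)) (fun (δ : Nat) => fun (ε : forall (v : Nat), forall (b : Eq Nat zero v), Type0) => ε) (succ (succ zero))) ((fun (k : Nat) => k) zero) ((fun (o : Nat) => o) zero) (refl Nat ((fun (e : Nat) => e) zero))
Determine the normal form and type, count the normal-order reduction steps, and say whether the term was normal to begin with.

reduced normal form:
  zero
type:
  Nat
steps to reach normal form (normal order): 2
started in normal form: no
first redex: a J iota-redex


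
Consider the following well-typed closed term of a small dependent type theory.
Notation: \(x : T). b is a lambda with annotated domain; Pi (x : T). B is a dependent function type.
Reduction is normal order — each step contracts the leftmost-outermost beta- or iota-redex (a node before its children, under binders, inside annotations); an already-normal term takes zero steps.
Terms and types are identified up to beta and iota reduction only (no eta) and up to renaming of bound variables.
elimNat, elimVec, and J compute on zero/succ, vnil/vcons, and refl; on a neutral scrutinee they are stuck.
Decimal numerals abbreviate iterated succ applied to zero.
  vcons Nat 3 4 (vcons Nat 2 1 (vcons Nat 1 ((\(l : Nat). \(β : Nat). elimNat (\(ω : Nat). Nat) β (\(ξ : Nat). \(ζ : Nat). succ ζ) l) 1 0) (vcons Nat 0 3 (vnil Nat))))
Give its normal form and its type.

reduced normal form:
  vcons Nat 3 4 (vcons Nat 2 1 (vcons Nat 1 1 (vcons Nat 0 3 (vnil Nat))))
inferred type:
  Vec Nat 4


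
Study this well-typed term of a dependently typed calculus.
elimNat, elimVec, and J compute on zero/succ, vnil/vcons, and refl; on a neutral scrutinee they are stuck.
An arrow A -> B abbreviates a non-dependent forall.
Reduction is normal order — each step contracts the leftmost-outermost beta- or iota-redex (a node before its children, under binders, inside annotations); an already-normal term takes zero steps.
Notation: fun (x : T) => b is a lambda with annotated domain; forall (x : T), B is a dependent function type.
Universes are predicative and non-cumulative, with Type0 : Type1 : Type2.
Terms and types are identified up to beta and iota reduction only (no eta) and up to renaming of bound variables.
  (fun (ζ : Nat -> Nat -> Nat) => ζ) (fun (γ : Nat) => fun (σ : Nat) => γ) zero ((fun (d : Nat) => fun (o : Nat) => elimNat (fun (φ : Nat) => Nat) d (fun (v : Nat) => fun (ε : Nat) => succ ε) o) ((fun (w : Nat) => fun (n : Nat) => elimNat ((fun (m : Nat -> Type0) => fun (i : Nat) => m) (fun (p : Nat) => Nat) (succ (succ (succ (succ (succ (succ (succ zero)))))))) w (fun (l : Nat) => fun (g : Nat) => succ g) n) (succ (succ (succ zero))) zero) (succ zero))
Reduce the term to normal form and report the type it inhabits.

reduced normal form:
  zero
the term's type:
  Nat
observation: reduction starts at a beta-redex, and 3 normal-order steps reach the normal form.


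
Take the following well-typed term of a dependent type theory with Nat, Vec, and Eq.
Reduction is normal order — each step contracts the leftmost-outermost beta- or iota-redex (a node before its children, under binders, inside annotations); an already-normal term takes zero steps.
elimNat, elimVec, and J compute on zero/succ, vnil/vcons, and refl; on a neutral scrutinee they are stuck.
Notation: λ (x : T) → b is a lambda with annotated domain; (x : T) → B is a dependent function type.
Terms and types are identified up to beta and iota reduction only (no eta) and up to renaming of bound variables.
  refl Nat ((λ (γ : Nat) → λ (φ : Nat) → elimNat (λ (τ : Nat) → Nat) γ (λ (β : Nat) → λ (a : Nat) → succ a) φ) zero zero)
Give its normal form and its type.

reduced normal form:
  refl Nat zero
type:
  Eq Nat zero zero
observation: reduction starts at a beta-redex, and 3 normal-order steps reach the normal form.


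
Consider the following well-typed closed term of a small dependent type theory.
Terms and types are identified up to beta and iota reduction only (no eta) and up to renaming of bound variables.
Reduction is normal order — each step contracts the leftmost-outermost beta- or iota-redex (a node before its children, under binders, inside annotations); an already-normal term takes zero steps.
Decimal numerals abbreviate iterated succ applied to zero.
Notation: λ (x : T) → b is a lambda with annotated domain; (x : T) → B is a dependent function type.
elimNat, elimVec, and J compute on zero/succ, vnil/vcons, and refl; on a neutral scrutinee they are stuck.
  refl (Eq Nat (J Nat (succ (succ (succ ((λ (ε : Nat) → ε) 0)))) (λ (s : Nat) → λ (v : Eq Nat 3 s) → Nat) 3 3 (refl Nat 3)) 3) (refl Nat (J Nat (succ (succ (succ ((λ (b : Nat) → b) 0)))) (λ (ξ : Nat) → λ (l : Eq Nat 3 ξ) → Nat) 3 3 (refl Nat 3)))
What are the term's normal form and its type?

reduced normal form:
  refl (Eq Nat 3 3) (refl Nat 3)
type:
  Eq (Eq Nat 3 3) (refl Nat 3) (refl Nat 3)


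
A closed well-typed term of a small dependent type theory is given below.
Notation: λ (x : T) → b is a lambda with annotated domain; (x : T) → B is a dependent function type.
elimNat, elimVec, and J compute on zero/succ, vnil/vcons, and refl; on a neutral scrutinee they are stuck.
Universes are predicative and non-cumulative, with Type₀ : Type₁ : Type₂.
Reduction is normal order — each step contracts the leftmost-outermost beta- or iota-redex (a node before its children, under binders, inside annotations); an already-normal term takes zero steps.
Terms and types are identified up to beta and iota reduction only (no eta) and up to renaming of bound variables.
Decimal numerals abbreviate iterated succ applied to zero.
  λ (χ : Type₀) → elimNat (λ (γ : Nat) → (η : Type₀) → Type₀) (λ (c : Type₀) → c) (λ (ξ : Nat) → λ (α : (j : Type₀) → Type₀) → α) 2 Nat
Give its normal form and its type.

normal form:
  λ (χ : Type₀) → Nat
inferred type:
  (χ : Type₀) → Type₀
observation: the leftmost-outermost redex is an elimNat iota-redex, and normalization takes 8 steps.


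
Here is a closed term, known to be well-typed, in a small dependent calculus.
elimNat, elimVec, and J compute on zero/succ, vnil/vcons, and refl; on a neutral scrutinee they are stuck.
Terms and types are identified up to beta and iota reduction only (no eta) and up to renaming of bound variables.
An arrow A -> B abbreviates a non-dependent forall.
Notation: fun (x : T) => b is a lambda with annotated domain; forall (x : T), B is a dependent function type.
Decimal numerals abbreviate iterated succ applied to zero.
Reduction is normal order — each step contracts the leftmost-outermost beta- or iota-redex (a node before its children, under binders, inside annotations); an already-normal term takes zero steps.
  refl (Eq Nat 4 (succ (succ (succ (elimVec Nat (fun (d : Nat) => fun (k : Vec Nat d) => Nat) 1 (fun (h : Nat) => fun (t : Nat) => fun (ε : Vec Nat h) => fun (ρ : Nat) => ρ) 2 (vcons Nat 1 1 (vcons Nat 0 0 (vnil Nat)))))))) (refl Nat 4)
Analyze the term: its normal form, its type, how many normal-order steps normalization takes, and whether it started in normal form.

resulting normal form:
  refl (Eq Nat 4 4) (refl Nat 4)
the term's type:
  Eq (Eq Nat 4 4) (refl Nat 4) (refl Nat 4)
normal-order step count: 11
already normal: no
first contracted redex: an elimVec iota-redex


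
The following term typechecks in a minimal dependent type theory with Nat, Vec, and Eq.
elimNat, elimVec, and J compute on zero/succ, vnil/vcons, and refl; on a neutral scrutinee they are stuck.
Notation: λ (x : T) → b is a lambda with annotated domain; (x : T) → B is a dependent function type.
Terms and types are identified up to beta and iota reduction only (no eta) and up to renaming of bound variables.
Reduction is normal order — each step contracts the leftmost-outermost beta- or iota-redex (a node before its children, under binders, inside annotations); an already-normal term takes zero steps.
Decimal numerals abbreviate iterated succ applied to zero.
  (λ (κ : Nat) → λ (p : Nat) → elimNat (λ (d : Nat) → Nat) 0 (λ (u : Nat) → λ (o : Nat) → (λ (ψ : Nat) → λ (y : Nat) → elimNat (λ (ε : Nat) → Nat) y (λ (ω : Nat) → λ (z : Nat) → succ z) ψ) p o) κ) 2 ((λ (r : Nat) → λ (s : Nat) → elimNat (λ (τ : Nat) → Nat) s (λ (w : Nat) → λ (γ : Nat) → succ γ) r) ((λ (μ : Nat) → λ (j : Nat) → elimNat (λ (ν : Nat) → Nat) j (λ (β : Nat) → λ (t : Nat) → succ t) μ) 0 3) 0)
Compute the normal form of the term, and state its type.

reduced normal form:
  6
type:
  Nat


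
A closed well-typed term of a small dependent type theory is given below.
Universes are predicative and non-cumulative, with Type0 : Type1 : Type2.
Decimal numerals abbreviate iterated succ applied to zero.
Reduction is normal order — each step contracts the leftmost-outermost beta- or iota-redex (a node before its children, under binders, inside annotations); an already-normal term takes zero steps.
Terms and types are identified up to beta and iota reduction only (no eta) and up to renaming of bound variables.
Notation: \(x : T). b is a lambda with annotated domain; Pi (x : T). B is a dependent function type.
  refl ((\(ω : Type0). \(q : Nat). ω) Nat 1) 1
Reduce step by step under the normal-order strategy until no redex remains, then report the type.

normal-order reduction sequence:
  refl ((\(ω : Type0). \(q : Nat). ω) Nat 1) 1
  ~> refl ((\(ω : Nat). Nat) 1) 1
  ~> refl Nat 1
inferred type:
  Eq Nat 1 1


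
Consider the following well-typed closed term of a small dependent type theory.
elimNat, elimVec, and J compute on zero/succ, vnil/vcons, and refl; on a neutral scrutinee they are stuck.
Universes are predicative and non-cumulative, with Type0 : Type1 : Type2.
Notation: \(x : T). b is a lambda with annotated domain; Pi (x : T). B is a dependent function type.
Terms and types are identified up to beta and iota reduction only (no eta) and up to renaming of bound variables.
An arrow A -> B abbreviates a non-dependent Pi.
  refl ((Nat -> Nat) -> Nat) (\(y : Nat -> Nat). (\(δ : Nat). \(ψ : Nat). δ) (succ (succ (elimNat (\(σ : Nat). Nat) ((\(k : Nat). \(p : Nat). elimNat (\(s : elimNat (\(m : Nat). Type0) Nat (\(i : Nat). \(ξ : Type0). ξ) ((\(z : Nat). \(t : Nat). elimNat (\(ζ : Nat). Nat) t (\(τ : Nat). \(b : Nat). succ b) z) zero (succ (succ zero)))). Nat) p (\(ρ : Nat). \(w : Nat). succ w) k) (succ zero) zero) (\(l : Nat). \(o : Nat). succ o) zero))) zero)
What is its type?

inferred type:
  Eq ((Nat -> Nat) -> Nat) (\(y : Nat -> Nat). succ (succ (succ zero))) (\(δ : Nat -> Nat). succ (succ (succ zero)))


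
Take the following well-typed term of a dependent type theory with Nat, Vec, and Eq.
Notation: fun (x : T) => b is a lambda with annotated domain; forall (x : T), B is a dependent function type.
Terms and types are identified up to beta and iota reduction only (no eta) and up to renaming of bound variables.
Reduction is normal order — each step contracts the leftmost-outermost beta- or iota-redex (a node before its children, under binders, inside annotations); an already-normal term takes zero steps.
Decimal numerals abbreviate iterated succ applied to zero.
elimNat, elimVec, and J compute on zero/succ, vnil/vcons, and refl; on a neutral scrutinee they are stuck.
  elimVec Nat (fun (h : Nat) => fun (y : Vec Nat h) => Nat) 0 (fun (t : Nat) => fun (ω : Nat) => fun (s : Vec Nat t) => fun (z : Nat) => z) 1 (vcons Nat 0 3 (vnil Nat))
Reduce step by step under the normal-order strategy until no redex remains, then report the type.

reduction (normal order):
  elimVec Nat (fun (h : Nat) => fun (y : Vec Nat h) => Nat) 0 (fun (t : Nat) => fun (ω : Nat) => fun (s : Vec Nat t) => fun (z : Nat) => z) 1 (vcons Nat 0 3 (vnil Nat))
  ~> (fun (h : Nat) => fun (y : Nat) => fun (t : Vec Nat h) => fun (ω : Nat) => ω) 0 3 (vnil Nat) (elimVec Nat (fun (s : Nat) => fun (z : Vec Nat s) => Nat) 0 (fun (k : Nat) => fun (γ : Nat) => fun (ψ : Vec Nat k) => fun (δ : Nat) => δ) 0 (vnil Nat))
  ~> (fun (h : Nat) => fun (y : Vec Nat 0) => fun (t : Nat) => t) 3 (vnil Nat) (elimVec Nat (fun (ω : Nat) => fun (s : Vec Nat ω) => Nat) 0 (fun (z : Nat) => fun (k : Nat) => fun (γ : Vec Nat z) => fun (ψ : Nat) => ψ) 0 (vnil Nat))
  ~> (fun (h : Vec Nat 0) => fun (y : Nat) => y) (vnil Nat) (elimVec Nat (fun (t : Nat) => fun (ω : Vec Nat t) => Nat) 0 (fun (s : Nat) => fun (z : Nat) => fun (k : Vec Nat s) => fun (γ : Nat) => γ) 0 (vnil Nat))
  ~> (fun (h : Nat) => h) (elimVec Nat (fun (y : Nat) => fun (t : Vec Nat y) => Nat) 0 (fun (ω : Nat) => fun (s : Nat) => fun (z : Vec Nat ω) => fun (k : Nat) => k) 0 (vnil Nat))
  ~> elimVec Nat (fun (h : Nat) => fun (y : Vec Nat h) => Nat) 0 (fun (t : Nat) => fun (ω : Nat) => fun (s : Vec Nat t) => fun (z : Nat) => z) 0 (vnil Nat)
  ~> 0
type:
  Nat


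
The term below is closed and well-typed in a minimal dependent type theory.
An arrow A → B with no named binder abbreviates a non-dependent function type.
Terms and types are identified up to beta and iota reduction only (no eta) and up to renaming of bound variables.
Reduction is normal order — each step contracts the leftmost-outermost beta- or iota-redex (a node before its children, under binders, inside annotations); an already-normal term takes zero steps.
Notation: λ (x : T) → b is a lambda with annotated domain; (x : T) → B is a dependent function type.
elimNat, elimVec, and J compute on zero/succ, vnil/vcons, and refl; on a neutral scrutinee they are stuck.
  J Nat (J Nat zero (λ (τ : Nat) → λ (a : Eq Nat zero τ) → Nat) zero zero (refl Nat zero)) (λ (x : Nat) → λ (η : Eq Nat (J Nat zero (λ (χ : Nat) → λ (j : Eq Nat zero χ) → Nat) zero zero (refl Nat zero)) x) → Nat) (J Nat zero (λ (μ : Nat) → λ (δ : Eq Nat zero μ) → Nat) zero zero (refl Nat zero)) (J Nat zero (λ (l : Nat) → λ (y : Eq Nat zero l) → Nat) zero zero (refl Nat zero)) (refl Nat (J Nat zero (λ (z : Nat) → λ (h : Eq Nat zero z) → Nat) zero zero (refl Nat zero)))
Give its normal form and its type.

reduced normal form:
  zero
the term's type:
  Nat
observation: the term reaches its normal form after 2 normal-order steps.


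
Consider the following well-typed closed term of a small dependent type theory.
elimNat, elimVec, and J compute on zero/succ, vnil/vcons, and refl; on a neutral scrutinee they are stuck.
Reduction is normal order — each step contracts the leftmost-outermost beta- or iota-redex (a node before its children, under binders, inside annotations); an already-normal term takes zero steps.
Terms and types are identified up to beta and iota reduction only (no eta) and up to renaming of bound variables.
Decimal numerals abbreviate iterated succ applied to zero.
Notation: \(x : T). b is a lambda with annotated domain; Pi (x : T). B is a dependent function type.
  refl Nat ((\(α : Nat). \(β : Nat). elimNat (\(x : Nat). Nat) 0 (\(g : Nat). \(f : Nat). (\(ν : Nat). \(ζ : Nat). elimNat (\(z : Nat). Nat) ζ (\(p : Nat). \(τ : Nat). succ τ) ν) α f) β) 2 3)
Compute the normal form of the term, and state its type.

normal form:
  refl Nat 6
type:
  Eq Nat 6 6


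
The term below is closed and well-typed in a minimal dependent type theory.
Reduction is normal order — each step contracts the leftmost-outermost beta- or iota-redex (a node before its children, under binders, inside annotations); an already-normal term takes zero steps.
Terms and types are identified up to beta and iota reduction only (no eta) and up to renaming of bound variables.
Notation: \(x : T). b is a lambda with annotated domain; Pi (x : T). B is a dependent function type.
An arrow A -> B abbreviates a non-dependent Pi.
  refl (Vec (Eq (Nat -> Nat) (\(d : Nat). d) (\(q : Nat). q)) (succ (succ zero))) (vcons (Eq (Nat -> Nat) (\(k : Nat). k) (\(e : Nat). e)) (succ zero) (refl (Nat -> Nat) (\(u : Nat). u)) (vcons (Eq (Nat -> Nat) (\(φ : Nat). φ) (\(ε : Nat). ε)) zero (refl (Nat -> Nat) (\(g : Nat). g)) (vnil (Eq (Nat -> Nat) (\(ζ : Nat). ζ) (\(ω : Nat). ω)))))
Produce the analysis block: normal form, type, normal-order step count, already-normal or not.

resulting normal form:
  refl (Vec (Eq (Nat -> Nat) (\(d : Nat). d) (\(q : Nat). q)) (succ (succ zero))) (vcons (Eq (Nat -> Nat) (\(k : Nat). k) (\(e : Nat). e)) (succ zero) (refl (Nat -> Nat) (\(u : Nat). u)) (vcons (Eq (Nat -> Nat) (\(φ : Nat). φ) (\(ε : Nat). ε)) zero (refl (Nat -> Nat) (\(g : Nat). g)) (vnil (Eq (Nat -> Nat) (\(ζ : Nat). ζ) (\(ω : Nat). ω)))))
the term's type:
  Eq (Vec (Eq (Nat -> Nat) (\(d : Nat). d) (\(q : Nat). q)) (succ (succ zero))) (vcons (Eq (Nat -> Nat) (\(k : Nat). k) (\(e : Nat). e)) (succ zero) (refl (Nat -> Nat) (\(u : Nat). u)) (vcons (Eq (Nat -> Nat) (\(φ : Nat). φ) (\(ε : Nat). ε)) zero (refl (Nat -> Nat) (\(g : Nat). g)) (vnil (Eq (Nat -> Nat) (\(ζ : Nat). ζ) (\(ω : Nat). ω))))) (vcons (Eq (Nat -> Nat) (\(n : Nat). n) (\(ρ : Nat). ρ)) (succ zero) (refl (Nat -> Nat) (\(β : Nat). β)) (vcons (Eq (Nat -> Nat) (\(α : Nat). α) (\(y : Nat). y)) zero (refl (Nat -> Nat) (\(θ : Nat). θ)) (vnil (Eq (Nat -> Nat) (\(j : Nat). j) (\(m : Nat). m)))))
steps to reach normal form (normal order): 0
term was already normal: yes


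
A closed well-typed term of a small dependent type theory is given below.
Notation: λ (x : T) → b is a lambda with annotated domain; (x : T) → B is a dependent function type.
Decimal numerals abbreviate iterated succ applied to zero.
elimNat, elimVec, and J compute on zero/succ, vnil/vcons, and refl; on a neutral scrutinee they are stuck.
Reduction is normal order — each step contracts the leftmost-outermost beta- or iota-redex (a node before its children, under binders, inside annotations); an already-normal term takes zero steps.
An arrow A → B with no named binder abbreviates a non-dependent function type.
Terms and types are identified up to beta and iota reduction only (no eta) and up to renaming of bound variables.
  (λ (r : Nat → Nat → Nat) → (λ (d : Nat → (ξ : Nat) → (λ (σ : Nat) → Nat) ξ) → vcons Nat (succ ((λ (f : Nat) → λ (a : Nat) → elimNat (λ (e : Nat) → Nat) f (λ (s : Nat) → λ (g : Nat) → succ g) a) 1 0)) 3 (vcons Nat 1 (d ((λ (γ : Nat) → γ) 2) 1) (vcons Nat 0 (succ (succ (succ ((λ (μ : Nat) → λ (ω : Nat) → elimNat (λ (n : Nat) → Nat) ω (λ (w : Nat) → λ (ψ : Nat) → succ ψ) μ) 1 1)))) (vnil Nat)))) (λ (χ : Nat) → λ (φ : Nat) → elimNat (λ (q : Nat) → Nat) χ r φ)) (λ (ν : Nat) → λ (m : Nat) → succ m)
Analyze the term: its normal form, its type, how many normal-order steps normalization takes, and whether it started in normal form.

resulting normal form:
  vcons Nat 2 3 (vcons Nat 1 3 (vcons Nat 0 5 (vnil Nat)))
type:
  Vec Nat 3
reduction steps (normal order): 18
already normal: no
first redex: a beta-redex


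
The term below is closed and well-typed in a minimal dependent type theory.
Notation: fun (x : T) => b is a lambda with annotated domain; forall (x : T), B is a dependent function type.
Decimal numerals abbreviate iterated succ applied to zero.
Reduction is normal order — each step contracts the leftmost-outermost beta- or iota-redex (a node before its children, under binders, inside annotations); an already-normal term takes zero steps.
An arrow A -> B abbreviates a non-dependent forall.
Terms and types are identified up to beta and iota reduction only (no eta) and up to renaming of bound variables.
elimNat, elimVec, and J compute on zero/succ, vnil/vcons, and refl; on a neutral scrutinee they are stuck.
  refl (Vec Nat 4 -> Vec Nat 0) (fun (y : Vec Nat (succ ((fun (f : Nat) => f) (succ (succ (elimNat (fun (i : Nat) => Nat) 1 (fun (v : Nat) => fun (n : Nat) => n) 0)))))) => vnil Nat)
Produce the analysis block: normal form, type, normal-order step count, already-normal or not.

resulting normal form:
  refl (Vec Nat 4 -> Vec Nat 0) (fun (y : Vec Nat 4) => vnil Nat)
inferred type:
  Eq (Vec Nat 4 -> Vec Nat 0) (fun (y : Vec Nat 4) => vnil Nat) (fun (f : Vec Nat 4) => vnil Nat)
steps to reach normal form (normal order): 2
already normal: no
first redex: a beta-redex


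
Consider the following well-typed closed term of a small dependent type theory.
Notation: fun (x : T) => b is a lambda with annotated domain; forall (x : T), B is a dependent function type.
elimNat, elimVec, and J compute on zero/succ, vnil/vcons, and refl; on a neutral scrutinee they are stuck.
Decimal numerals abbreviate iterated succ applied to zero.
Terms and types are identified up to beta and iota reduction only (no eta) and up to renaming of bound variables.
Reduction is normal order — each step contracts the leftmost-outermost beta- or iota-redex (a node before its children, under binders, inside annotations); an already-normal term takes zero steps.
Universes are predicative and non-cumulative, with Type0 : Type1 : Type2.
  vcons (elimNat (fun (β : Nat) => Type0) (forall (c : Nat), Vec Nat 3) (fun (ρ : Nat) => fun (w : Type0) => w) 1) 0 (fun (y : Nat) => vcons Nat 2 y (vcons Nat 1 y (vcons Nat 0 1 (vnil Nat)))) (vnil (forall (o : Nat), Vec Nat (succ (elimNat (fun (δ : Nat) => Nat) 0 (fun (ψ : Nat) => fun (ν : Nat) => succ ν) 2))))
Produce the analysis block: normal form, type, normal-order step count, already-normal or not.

normal form:
  vcons (forall (β : Nat), Vec Nat 3) 0 (fun (c : Nat) => vcons Nat 2 c (vcons Nat 1 c (vcons Nat 0 1 (vnil Nat)))) (vnil (forall (ρ : Nat), Vec Nat 3))
the term's type:
  Vec (forall (β : Nat), Vec Nat 3) 1
reduction steps (normal order): 11
already normal: no
first redex: an elimNat iota-redex


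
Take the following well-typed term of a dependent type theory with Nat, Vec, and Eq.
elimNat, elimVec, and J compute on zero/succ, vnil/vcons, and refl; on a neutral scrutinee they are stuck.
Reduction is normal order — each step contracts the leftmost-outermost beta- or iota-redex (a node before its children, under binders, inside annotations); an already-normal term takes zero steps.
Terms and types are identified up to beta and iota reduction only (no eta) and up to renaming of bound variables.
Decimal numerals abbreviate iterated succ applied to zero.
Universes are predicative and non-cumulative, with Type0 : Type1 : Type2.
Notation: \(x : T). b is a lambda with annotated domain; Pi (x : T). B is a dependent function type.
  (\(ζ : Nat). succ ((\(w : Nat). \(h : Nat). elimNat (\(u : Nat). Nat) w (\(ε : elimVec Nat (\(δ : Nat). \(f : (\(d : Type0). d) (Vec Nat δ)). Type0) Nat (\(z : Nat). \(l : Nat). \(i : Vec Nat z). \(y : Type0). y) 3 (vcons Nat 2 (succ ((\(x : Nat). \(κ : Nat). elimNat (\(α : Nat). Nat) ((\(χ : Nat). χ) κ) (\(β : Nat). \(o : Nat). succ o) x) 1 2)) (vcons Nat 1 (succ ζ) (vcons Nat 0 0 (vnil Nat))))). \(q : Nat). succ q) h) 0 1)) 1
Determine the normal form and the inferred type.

resulting normal form:
  2
the term's type:
  Nat
observation: 7 normal-order steps normalize the term, beginning with a beta-redex.


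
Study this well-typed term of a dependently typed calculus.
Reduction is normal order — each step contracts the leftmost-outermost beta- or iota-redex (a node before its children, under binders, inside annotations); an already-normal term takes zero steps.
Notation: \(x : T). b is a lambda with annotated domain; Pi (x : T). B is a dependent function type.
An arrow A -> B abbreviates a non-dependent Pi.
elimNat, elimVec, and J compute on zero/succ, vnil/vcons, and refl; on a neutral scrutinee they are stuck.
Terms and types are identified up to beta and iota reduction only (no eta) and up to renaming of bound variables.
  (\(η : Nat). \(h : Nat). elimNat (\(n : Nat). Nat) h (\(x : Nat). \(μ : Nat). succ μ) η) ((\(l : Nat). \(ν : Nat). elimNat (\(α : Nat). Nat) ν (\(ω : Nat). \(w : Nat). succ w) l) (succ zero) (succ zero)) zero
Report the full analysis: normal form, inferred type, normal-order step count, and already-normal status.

resulting normal form:
  succ (succ zero)
the term's type:
  Nat
normal-order step count: 15
already normal: no
first redex: a beta-redex


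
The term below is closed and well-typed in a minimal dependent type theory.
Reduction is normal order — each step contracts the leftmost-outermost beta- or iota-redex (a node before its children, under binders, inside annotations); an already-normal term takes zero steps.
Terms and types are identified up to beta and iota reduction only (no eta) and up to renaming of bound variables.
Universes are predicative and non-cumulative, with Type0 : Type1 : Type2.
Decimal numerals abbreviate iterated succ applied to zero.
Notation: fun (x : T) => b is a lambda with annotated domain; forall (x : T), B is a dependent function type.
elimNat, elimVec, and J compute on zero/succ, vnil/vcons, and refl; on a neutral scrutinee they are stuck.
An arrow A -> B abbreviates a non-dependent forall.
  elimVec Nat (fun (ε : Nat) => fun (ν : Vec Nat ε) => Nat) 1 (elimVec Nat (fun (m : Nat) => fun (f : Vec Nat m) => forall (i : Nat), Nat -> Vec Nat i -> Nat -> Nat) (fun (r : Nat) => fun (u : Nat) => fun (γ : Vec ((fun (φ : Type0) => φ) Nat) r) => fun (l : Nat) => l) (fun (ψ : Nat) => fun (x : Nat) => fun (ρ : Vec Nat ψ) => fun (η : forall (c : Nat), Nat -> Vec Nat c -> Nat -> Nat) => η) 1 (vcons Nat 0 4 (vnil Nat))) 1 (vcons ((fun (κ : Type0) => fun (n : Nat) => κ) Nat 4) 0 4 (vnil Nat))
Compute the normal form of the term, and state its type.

reduced normal form:
  1
type:
  Nat
observation: the leftmost-outermost redex is an elimVec iota-redex, and normalization takes 12 steps.


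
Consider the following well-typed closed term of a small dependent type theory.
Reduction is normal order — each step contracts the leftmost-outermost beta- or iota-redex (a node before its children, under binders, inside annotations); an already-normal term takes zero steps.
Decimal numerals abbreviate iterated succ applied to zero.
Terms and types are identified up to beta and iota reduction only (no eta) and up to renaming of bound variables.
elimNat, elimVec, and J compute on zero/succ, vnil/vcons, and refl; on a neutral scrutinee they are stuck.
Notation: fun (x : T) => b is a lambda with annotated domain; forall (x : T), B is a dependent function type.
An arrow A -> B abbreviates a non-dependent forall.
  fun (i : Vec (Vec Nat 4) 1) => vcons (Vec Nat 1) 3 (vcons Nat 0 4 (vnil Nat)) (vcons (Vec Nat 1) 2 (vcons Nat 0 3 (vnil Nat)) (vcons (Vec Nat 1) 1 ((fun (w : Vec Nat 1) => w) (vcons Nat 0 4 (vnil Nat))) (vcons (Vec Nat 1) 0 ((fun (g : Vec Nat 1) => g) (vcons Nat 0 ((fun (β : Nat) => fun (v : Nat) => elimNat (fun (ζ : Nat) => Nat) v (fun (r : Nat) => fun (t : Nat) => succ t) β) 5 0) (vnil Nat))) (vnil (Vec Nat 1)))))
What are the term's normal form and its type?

reduced normal form:
  fun (i : Vec (Vec Nat 4) 1) => vcons (Vec Nat 1) 3 (vcons Nat 0 4 (vnil Nat)) (vcons (Vec Nat 1) 2 (vcons Nat 0 3 (vnil Nat)) (vcons (Vec Nat 1) 1 (vcons Nat 0 4 (vnil Nat)) (vcons (Vec Nat 1) 0 (vcons Nat 0 5 (vnil Nat)) (vnil (Vec Nat 1)))))
type:
  Vec (Vec Nat 4) 1 -> Vec (Vec Nat 1) 4


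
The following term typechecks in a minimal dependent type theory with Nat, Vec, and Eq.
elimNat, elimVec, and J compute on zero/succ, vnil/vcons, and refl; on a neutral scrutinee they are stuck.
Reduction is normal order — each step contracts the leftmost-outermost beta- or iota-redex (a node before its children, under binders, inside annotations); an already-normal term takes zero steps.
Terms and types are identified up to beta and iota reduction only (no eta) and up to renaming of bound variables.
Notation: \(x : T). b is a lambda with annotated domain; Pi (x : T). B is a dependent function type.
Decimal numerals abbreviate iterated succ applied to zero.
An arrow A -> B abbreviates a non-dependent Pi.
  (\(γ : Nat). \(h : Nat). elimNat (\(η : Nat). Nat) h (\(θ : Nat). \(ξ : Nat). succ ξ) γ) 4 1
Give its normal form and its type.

normal form:
  5
the term's type:
  Nat


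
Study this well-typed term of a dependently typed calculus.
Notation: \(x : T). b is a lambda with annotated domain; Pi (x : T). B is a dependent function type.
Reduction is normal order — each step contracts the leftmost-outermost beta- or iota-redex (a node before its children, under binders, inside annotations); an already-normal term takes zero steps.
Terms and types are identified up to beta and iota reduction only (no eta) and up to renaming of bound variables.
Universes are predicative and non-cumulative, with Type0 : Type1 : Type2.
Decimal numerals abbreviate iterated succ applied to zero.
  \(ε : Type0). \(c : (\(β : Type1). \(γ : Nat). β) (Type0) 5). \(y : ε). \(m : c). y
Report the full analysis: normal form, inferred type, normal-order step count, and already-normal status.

normal form:
  \(ε : Type0). \(c : Type0). \(β : ε). \(γ : c). β
the term's type:
  Pi (ε : Type0). Pi (c : Type0). Pi (β : ε). Pi (γ : c). ε
normal-order step count: 2
already normal: no
first redex: a beta-redex


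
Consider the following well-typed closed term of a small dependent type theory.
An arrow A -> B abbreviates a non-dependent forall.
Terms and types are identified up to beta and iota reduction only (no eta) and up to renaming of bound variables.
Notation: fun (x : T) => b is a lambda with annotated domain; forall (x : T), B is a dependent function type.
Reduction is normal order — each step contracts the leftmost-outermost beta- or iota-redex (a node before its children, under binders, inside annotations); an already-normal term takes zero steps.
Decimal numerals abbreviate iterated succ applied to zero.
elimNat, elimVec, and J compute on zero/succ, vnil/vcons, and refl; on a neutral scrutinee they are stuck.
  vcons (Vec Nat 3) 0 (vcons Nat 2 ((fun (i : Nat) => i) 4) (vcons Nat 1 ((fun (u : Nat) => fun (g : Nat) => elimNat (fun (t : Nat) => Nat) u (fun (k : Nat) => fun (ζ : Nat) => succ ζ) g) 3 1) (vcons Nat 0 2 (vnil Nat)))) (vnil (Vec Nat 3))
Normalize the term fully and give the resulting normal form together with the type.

resulting normal form:
  vcons (Vec Nat 3) 0 (vcons Nat 2 4 (vcons Nat 1 4 (vcons Nat 0 2 (vnil Nat)))) (vnil (Vec Nat 3))
inferred type:
  Vec (Vec Nat 3) 1


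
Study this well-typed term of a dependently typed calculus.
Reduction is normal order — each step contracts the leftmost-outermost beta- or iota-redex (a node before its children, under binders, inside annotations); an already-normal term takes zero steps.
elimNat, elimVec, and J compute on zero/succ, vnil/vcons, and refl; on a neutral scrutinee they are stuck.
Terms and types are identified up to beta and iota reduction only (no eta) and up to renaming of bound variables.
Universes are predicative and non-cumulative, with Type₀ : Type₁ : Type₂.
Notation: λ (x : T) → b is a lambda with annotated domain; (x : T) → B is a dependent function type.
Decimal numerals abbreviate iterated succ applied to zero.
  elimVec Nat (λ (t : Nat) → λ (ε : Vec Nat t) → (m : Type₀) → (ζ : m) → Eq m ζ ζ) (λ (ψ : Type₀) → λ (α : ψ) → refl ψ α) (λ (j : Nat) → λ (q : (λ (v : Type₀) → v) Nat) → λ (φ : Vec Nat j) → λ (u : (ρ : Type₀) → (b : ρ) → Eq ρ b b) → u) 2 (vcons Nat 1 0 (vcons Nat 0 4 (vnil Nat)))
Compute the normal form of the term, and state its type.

normal form:
  λ (t : Type₀) → λ (ε : t) → refl t ε
inferred type:
  (t : Type₀) → (ε : t) → Eq t ε ε


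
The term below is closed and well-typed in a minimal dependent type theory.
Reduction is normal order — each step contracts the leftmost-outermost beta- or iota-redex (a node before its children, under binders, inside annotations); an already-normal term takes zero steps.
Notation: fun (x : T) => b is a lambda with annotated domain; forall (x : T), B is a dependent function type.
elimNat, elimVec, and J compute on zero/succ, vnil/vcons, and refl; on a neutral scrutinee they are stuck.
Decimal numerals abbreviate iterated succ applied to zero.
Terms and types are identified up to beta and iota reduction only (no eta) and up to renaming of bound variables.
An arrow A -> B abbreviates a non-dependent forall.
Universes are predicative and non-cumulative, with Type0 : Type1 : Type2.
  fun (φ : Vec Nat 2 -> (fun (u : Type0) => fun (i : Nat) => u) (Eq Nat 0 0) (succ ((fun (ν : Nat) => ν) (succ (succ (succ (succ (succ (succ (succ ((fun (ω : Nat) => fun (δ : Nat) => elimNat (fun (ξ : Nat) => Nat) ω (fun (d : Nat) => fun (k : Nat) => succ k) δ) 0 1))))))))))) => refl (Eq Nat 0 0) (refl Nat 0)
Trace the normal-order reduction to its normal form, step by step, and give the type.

normal-order reduction:
  fun (φ : Vec Nat 2 -> (fun (u : Type0) => fun (i : Nat) => u) (Eq Nat 0 0) (succ ((fun (ν : Nat) => ν) (succ (succ (succ (succ (succ (succ (succ ((fun (ω : Nat) => fun (δ : Nat) => elimNat (fun (ξ : Nat) => Nat) ω (fun (d : Nat) => fun (k : Nat) => succ k) δ) 0 1))))))))))) => refl (Eq Nat 0 0) (refl Nat 0)
  ~> fun (φ : Vec Nat 2 -> (fun (u : Nat) => Eq Nat 0 0) (succ ((fun (i : Nat) => i) (succ (succ (succ (succ (succ (succ (succ ((fun (ν : Nat) => fun (ω : Nat) => elimNat (fun (δ : Nat) => Nat) ν (fun (ξ : Nat) => fun (d : Nat) => succ d) ω) 0 1))))))))))) => refl (Eq Nat 0 0) (refl Nat 0)
  ~> fun (φ : Vec Nat 2 -> Eq Nat 0 0) => refl (Eq Nat 0 0) (refl Nat 0)
type:
  (Vec Nat 2 -> Eq Nat 0 0) -> Eq (Eq Nat 0 0) (refl Nat 0) (refl Nat 0)


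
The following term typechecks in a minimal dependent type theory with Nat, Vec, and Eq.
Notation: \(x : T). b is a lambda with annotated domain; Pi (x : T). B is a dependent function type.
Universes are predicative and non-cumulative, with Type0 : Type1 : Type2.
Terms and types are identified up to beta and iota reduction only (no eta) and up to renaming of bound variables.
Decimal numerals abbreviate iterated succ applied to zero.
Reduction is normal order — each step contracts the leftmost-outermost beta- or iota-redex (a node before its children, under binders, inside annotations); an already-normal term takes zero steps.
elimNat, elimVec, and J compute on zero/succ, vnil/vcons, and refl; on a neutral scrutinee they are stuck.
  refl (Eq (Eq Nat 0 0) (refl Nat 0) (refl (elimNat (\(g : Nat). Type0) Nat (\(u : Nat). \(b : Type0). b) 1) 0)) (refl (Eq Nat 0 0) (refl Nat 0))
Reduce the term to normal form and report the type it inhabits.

normal form:
  refl (Eq (Eq Nat 0 0) (refl Nat 0) (refl Nat 0)) (refl (Eq Nat 0 0) (refl Nat 0))
type:
  Eq (Eq (Eq Nat 0 0) (refl Nat 0) (refl Nat 0)) (refl (Eq Nat 0 0) (refl Nat 0)) (refl (Eq Nat 0 0) (refl Nat 0))


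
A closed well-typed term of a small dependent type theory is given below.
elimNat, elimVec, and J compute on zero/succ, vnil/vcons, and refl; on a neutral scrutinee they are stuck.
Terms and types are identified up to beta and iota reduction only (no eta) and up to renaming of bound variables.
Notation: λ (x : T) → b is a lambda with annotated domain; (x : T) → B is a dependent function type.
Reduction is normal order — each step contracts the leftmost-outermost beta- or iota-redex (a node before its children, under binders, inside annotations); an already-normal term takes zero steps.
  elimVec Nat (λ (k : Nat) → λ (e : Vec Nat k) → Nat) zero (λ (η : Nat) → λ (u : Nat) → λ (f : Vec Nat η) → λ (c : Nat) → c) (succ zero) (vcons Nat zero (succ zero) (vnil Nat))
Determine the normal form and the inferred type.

resulting normal form:
  zero
the term's type:
  Nat
observation: the term reaches its normal form after 6 normal-order steps.


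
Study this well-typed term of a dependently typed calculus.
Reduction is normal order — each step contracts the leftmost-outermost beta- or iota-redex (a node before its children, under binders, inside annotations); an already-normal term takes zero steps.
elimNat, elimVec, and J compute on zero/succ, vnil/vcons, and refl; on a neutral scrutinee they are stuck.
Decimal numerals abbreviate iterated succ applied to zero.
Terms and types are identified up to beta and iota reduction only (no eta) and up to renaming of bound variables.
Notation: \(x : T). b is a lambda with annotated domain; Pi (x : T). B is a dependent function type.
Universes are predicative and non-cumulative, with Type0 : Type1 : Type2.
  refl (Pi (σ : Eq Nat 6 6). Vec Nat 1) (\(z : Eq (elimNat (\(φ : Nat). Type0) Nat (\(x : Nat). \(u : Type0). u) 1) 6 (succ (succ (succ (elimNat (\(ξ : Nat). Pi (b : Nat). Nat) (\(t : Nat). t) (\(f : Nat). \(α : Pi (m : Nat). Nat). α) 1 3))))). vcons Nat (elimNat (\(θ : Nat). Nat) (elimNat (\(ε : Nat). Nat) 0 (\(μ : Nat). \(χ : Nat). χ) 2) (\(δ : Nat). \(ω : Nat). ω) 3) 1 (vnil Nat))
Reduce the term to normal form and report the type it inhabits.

normal form:
  refl (Pi (σ : Eq Nat 6 6). Vec Nat 1) (\(z : Eq Nat 6 6). vcons Nat 0 1 (vnil Nat))
the term's type:
  Eq (Pi (σ : Eq Nat 6 6). Vec Nat 1) (\(z : Eq Nat 6 6). vcons Nat 0 1 (vnil Nat)) (\(φ : Eq Nat 6 6). vcons Nat 0 1 (vnil Nat))
observation: reduction starts at an elimNat iota-redex, and 26 normal-order steps reach the normal form.


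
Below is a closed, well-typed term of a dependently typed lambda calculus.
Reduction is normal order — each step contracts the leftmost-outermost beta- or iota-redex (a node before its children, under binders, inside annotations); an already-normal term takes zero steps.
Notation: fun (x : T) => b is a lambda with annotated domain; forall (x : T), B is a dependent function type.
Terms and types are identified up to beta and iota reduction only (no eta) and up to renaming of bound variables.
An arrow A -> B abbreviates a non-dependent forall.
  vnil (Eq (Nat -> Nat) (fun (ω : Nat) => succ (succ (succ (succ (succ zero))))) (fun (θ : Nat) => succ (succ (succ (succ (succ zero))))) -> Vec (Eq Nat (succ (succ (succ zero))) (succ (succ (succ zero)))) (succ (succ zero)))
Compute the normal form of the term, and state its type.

normal form:
  vnil (Eq (Nat -> Nat) (fun (ω : Nat) => succ (succ (succ (succ (succ zero))))) (fun (θ : Nat) => succ (succ (succ (succ (succ zero))))) -> Vec (Eq Nat (succ (succ (succ zero))) (succ (succ (succ zero)))) (succ (succ zero)))
type:
  Vec (Eq (Nat -> Nat) (fun (ω : Nat) => succ (succ (succ (succ (succ zero))))) (fun (θ : Nat) => succ (succ (succ (succ (succ zero))))) -> Vec (Eq Nat (succ (succ (succ zero))) (succ (succ (succ zero)))) (succ (succ zero))) zero


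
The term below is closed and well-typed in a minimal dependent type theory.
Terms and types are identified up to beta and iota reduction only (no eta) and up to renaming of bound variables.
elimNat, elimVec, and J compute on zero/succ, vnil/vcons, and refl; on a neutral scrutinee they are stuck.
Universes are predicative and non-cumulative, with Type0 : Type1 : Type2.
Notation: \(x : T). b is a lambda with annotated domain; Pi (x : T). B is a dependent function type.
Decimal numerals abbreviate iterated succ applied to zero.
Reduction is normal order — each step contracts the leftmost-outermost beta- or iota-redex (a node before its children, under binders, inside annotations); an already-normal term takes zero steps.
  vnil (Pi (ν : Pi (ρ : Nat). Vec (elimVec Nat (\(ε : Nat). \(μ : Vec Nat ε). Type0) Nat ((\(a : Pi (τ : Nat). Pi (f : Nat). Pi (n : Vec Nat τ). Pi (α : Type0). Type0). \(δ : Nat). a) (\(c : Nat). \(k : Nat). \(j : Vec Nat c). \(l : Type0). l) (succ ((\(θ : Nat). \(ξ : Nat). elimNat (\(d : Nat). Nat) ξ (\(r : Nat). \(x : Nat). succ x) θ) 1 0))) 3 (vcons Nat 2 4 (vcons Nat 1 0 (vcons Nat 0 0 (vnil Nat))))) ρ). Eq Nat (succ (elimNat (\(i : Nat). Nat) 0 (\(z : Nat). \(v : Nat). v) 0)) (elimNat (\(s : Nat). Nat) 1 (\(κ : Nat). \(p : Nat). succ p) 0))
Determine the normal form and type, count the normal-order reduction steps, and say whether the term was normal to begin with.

reduced normal form:
  vnil (Pi (ν : Pi (ρ : Nat). Vec Nat ρ). Eq Nat 1 1)
the term's type:
  Vec (Pi (ν : Pi (ρ : Nat). Vec Nat ρ). Eq Nat 1 1) 0
steps to reach normal form (normal order): 24
already normal: no
first contracted redex: an elimVec iota-redex
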